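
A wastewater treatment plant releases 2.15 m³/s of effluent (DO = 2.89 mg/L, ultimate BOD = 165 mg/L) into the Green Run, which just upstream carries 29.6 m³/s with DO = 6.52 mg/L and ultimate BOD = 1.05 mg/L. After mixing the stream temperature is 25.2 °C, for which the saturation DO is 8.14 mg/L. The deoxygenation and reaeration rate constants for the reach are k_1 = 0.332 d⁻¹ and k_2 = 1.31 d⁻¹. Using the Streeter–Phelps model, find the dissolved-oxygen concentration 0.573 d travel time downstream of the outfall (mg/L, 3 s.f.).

Mixed DO = (29.6×6.52 + 2.15×2.89)/(29.6+2.15) = 199.2/31.75 = 6.274 mg/L.
Mixed L₀ = (29.6×1.05 + 2.15×165)/(31.75) = 385.8/31.75 = 12.15 mg/L.
Initial deficit D₀ = C_s − DO₀ = 8.14 − 6.274 = 1.866 mg/L.
D(0.573) = [0.332×12.15/(1.31−0.332)](e^(−0.332×0.573) − e^(−1.31×0.573)) + 1.866 e^(−1.31×0.573)
= 4.125 × (0.8268 − 0.4721) + 1.866 × 0.4721 = 2.344 mg/L.
DO = 8.14 − 2.344 = 5.796 mg/L.

DO ≈ 5.80 mg/L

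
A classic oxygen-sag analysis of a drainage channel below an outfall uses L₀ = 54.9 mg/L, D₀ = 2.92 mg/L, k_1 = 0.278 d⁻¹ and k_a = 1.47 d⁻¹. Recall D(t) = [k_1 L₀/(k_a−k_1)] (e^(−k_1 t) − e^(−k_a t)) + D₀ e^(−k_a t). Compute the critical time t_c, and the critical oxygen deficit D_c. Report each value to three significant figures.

t_c ≈ 1.18 d; D_c ≈ 7.48 mg/L

At the critical point dD/dt = 0, so k_1 L₀ e^(−k_1 t) = k_a D. Substituting D(t) from the Streeter–Phelps equation and solving for t gives
t_c = ln[(k_a/k_1)(1 − D₀(k_a−k_1)/(k_1 L₀))] / (k_a−k_1).
Here k_a−k_1 = 1.192 d⁻¹ and 1 − D₀(k_a−k_1)/(k_1 L₀) = 1 − 2.92×1.192/(0.278×54.9) = 0.7719, so
t_c = ln(5.288 × 0.7719) / 1.192 = 1.407 / 1.192 = 1.180 d.
D_c = (k_1/k_a) L₀ e^(−k_1 t_c) = (0.278/1.47) × 54.9 × e^(−0.278×1.180) = 0.1891 × 54.9 × 0.7203 = 7.479 mg/L.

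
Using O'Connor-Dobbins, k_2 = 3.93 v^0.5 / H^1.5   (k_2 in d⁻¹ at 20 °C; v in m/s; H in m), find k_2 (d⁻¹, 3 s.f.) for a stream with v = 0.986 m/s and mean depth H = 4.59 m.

k_2 ≈ 0.397 d⁻¹

k_2 = 3.93 × 0.986^0.5 / 4.59^1.5 = 3.93 × 0.9930 / 9.834 = 0.3968 d⁻¹.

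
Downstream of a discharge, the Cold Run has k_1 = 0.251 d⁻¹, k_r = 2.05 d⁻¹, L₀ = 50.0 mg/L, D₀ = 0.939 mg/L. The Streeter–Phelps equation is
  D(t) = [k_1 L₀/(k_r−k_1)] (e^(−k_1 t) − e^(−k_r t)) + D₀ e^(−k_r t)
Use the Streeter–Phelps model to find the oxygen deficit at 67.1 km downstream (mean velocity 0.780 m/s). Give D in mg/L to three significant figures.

D ≈ 4.65 mg/L

Travel time t = x/v = 67.1 km / (0.780 m/s) = 67100 m / 0.780 m/s = 86030 s = 0.9957 d.
k_1 L₀/(k_r−k_1) = 0.251×50.0/(2.05−0.251) = 12.55/1.799 = 6.976 mg/L.
e^(−k_1 t) = e^(−0.251×0.9957) = 0.7789; e^(−k_r t) = e^(−2.05×0.9957) = 0.1299.
D = 6.976 × (0.7789 − 0.1299) + 0.939 × 0.1299 = 4.527 + 0.1220 = 4.649 mg/L.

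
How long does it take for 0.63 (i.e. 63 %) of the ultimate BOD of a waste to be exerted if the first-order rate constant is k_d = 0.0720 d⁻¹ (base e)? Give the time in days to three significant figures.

y/L₀ = 1 − e^(−k_d t) = 0.63 ⇒ e^(−k_d t) = 0.370
t = −ln(0.370) / 0.0720 = 0.9943 / 0.0720 = 13.81 d.

t ≈ 13.8 d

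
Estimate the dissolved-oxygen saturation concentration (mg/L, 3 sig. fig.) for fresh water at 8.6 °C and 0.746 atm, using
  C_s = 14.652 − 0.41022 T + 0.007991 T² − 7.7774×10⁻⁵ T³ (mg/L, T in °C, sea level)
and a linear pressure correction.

C_s ≈ 8.70 mg/L

At sea level: C_s = 14.652 − 0.41022×8.6 + 0.007991×8.6² − 7.7774×10⁻⁵×8.6³ = 11.67 mg/L.
Pressure correction: C_s' = 11.67 × 0.746 = 8.703 mg/L.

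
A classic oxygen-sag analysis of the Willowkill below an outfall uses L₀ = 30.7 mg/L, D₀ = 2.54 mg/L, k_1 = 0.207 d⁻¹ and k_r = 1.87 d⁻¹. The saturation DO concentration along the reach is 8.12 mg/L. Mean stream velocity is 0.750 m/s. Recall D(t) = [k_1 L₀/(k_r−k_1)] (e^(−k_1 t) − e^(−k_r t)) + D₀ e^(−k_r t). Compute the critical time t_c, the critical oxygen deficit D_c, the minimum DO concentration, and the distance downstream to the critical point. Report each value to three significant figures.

With k_r/k_1 = 9.034 and 1 − D₀(k_r−k_1)/(k_1 L₀) = 0.3353,
t_c = ln(9.034 × 0.3353) / (1.87 − 0.207) = ln(3.029) / 1.663 = 1.108/1.663 = 0.6664 d.
D_c = (k_1/k_r) L₀ e^(−k_1 t_c) = (0.207/1.87) × 30.7 × e^(−0.207×0.6664) = 0.1107 × 30.7 × 0.8711 = 2.960 mg/L.
Minimum DO = C_s − D_c = 8.12 − 2.960 = 5.160 mg/L.
x_c = v t_c = 0.750 m/s × 0.6664 d × 86400 s/d = 43190 m ≈ 43.2 km.

t_c ≈ 0.666 d; D_c ≈ 2.96 mg/L; min DO ≈ 5.16 mg/L; x_c ≈ 43.2 km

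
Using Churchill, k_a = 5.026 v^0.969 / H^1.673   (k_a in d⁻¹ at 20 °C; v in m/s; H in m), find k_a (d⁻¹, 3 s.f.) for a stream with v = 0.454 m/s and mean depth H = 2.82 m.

k_a ≈ 0.413 d⁻¹

k_a = 5.026 × 0.454^0.969 / 2.82^1.673 = 5.026 × 0.4653 / 5.666 = 0.4127 d⁻¹.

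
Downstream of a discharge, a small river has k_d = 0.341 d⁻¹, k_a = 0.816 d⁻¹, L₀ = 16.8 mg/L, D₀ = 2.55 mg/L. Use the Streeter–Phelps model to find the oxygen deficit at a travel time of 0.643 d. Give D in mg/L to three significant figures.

k_d L₀/(k_a−k_d) = 0.341×16.8/(0.816−0.341) = 5.729/0.4750 = 12.06 mg/L.
e^(−k_d t) = e^(−0.341×0.6430) = 0.8031; e^(−k_a t) = e^(−0.816×0.6430) = 0.5917.
D = 12.06 × (0.8031 − 0.5917) + 2.55 × 0.5917 = 2.549 + 1.509 = 4.058 mg/L.

D ≈ 4.06 mg/L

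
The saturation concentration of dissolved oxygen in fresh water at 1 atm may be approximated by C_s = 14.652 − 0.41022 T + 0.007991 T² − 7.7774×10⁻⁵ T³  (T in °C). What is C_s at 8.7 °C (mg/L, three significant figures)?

C_s ≈ 11.6 mg/L

C_s = 14.652 − 0.41022×8.7 + 0.007991×8.7² − 7.7774×10⁻⁵×8.7³ = 11.64 mg/L.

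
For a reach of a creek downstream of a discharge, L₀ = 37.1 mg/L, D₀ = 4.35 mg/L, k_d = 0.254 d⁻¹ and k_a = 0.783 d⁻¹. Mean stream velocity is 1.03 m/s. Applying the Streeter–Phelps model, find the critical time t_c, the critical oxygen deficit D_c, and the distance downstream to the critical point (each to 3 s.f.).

t_c ≈ 1.60 d; D_c ≈ 8.02 mg/L; x_c ≈ 142 km

With k_a/k_d = 3.083 and 1 − D₀(k_a−k_d)/(k_d L₀) = 0.7558,
t_c = ln(3.083 × 0.7558) / (0.783 − 0.254) = ln(2.330) / 0.5290 = 0.8458/0.5290 = 1.599 d.
D_c = (k_d/k_a) L₀ e^(−k_d t_c) = (0.254/0.783) × 37.1 × e^(−0.254×1.599) = 0.3244 × 37.1 × 0.6662 = 8.018 mg/L.
x_c = v t_c = 1.03 m/s × 1.599 d × 86400 s/d = 142300 m ≈ 142 km.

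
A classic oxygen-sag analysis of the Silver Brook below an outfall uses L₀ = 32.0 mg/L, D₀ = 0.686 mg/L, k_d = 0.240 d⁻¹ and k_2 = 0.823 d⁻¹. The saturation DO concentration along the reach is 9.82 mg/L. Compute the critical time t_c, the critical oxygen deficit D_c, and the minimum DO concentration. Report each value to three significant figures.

t_c ≈ 2.02 d; D_c ≈ 5.74 mg/L; min DO ≈ 4.08 mg/L

At the critical point dD/dt = 0, so k_d L₀ e^(−k_d t) = k_2 D. Substituting D(t) from the Streeter–Phelps equation and solving for t gives
t_c = ln[(k_2/k_d)(1 − D₀(k_2−k_d)/(k_d L₀))] / (k_2−k_d).
Here k_2−k_d = 0.5830 d⁻¹ and 1 − D₀(k_2−k_d)/(k_d L₀) = 1 − 0.686×0.5830/(0.240×32.0) = 0.9479, so
t_c = ln(3.429 × 0.9479) / 0.5830 = 1.179 / 0.5830 = 2.022 d.
D_c = (k_d/k_2) L₀ e^(−k_d t_c) = (0.240/0.823) × 32.0 × e^(−0.240×2.022) = 0.2916 × 32.0 × 0.6155 = 5.744 mg/L.
Minimum DO = C_s − D_c = 9.82 − 5.744 = 4.076 mg/L.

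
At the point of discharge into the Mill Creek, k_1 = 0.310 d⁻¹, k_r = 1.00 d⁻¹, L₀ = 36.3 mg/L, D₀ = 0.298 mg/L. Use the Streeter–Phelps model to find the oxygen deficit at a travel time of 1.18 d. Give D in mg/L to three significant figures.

D ≈ 6.39 mg/L

k_1 L₀/(k_r−k_1) = 0.310×36.3/(1.00−0.310) = 11.25/0.6900 = 16.31 mg/L.
e^(−k_1 t) = e^(−0.310×1.180) = 0.6936; e^(−k_r t) = e^(−1.00×1.180) = 0.3073.
D = 16.31 × (0.6936 − 0.3073) + 0.298 × 0.3073 = 6.301 + 0.09157 = 6.393 mg/L.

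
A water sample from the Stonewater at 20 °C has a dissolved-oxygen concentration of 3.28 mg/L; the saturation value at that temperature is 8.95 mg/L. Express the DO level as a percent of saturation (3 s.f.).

36.6 % saturation

% saturation = C/C_s × 100 = 3.28/8.95 × 100 = 36.6 %.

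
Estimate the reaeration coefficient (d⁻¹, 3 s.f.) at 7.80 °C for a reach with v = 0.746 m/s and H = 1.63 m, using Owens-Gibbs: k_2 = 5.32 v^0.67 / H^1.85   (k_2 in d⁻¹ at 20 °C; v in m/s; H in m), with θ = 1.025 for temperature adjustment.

k_2 ≈ 1.31 d⁻¹

k_2(20) = 5.32 × 0.746^0.67 / 1.63^1.85 = 5.32 × 0.8217 / 2.469 = 1.771 d⁻¹.
k_2(7.80) = 1.771 × 1.025^(7.80−20) = 1.771 × 0.7399 = 1.310 d⁻¹.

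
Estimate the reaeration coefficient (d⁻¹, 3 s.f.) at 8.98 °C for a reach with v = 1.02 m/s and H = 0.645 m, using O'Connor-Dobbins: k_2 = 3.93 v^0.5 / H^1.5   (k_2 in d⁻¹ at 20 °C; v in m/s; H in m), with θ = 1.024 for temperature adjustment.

k_2(20) = 3.93 × 1.02^0.5 / 0.645^1.5 = 3.93 × 1.010 / 0.5180 = 7.662 d⁻¹.
k_2(8.98) = 7.662 × 1.024^(8.98−20) = 7.662 × 0.7700 = 5.900 d⁻¹.

k_2 ≈ 5.90 d⁻¹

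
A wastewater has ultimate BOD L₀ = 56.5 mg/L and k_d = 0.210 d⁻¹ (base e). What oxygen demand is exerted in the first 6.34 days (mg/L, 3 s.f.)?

y ≈ 41.6 mg/L

y_t = L₀(1 − e^(−k_d t)) = 56.5 × (1 − e^(−0.210×6.34))
= 56.5 × (1 − 0.2641) = 56.5 × 0.7359 = 41.58 mg/L.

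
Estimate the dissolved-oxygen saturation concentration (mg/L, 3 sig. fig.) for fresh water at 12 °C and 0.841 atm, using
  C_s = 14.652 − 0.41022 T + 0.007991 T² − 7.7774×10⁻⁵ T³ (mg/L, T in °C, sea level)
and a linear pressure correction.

C_s ≈ 9.04 mg/L

At sea level: C_s = 14.652 − 0.41022×12 + 0.007991×12² − 7.7774×10⁻⁵×12³ = 10.75 mg/L.
Pressure correction: C_s' = 10.75 × 0.841 = 9.037 mg/L.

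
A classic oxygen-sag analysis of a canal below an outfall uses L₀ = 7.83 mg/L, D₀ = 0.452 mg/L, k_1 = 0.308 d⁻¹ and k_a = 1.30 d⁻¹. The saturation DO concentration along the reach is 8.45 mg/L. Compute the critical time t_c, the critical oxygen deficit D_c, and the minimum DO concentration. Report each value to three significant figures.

t_c ≈ 1.24 d; D_c ≈ 1.26 mg/L; min DO ≈ 7.19 mg/L

With k_a/k_1 = 4.221 and 1 − D₀(k_a−k_1)/(k_1 L₀) = 0.8141,
t_c = ln(4.221 × 0.8141) / (1.30 − 0.308) = ln(3.436) / 0.9920 = 1.234/0.9920 = 1.244 d.
L(t_c) = L₀ e^(−k_1 t_c) = 7.83 × 0.6817 = 5.337 mg/L, and at the critical point k_a D_c = k_1 L, so D_c = (0.308/1.30) × 5.337 = 1.265 mg/L.
Minimum DO = C_s − D_c = 8.45 − 1.265 = 7.185 mg/L.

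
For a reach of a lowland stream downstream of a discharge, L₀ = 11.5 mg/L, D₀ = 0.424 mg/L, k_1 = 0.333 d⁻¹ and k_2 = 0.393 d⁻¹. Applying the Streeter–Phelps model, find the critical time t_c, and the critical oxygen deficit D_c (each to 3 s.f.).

t_c = [1/(k_2−k_1)] ln[(k_2/k_1)(1 − D₀(k_2−k_1)/(k_1 L₀))]
= [1/(0.393−0.333)] ln[(0.393/0.333)(1 − 0.424×0.06000/(0.333×11.5))]
= (1/0.06000) ln[1.180 × 0.9934] = 16.67 × ln(1.172) = 16.67 × 0.1590 = 2.650 d.
L(t_c) = L₀ e^(−k_1 t_c) = 11.5 × 0.4138 = 4.758 mg/L, and at the critical point k_2 D_c = k_1 L, so D_c = (0.333/0.393) × 4.758 = 4.032 mg/L.

t_c ≈ 2.65 d; D_c ≈ 4.03 mg/L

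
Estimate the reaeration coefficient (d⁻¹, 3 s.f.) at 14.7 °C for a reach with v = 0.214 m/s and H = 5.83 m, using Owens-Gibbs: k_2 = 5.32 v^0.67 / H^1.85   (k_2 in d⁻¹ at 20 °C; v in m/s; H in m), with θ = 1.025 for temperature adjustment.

k_2(20) = 5.32 × 0.214^0.67 / 5.83^1.85 = 5.32 × 0.3559 / 26.09 = 0.07258 d⁻¹.
k_2(14.7) = 0.07258 × 1.025^(14.7−20) = 0.07258 × 0.8773 = 0.06367 d⁻¹.

k_2 ≈ 0.0637 d⁻¹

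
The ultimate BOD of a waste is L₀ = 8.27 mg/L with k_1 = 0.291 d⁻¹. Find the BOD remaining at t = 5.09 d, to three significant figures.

L_t = L₀ e^(−k_1 t) = 8.27 × e^(−0.291×5.09) = 8.27 × 0.2274 = 1.880 mg/L.

L ≈ 1.88 mg/L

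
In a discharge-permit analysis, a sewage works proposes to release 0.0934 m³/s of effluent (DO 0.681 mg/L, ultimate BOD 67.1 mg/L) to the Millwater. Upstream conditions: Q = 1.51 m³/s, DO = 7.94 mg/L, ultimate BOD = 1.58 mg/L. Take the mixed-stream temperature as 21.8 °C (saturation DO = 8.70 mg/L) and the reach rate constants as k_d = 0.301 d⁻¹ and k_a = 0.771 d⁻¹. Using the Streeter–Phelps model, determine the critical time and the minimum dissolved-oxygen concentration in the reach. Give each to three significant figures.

Mixed DO = (1.51×7.94 + 0.0934×0.681)/(1.51+0.0934) = 12.05/1.603 = 7.517 mg/L.
Mixed L₀ = (1.51×1.58 + 0.0934×67.1)/(1.603) = 8.653/1.603 = 5.397 mg/L.
Initial deficit D₀ = C_s − DO₀ = 8.70 − 7.517 = 1.183 mg/L.
t_c = (1/0.4700) ln[(0.771/0.301)(1 − 1.183×0.4700/(0.301×5.397))] = 2.128 × ln(1.685) = 1.110 d.
D_c = (0.301/0.771) × 5.397 × e^(−0.301×1.110) = 0.3904 × 5.397 × 0.7160 = 1.508 mg/L.
Minimum DO = 8.70 − 1.508 = 7.192 mg/L.

t_c ≈ 1.11 d; minimum DO ≈ 7.19 mg/L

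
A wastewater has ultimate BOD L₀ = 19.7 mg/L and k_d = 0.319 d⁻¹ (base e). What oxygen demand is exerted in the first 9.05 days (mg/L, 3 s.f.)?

y ≈ 18.6 mg/L

y_t = L₀(1 − e^(−k_d t)) = 19.7 × (1 − e^(−0.319×9.05))
= 19.7 × (1 − 0.05575) = 19.7 × 0.9443 = 18.60 mg/L.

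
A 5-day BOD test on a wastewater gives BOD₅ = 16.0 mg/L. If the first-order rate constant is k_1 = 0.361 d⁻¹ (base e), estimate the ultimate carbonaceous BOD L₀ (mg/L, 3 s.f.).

L₀ ≈ 19.1 mg/L

BOD₅ = L₀(1 − e^(−5k_1)) ⇒ L₀ = BOD₅ / (1 − e^(−5×0.361))
= 16.0 / (1 − 0.1645) = 16.0 / 0.8355 = 19.15 mg/L.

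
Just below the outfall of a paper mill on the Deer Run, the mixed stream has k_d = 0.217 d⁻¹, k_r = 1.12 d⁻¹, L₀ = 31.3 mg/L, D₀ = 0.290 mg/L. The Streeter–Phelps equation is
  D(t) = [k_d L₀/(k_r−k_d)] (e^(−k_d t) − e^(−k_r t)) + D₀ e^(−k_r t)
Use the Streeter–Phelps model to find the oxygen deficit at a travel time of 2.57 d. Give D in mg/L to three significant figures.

D ≈ 3.90 mg/L

k_d L₀/(k_r−k_d) = 0.217×31.3/(1.12−0.217) = 6.792/0.9030 = 7.522 mg/L.
e^(−k_d t) = e^(−0.217×2.570) = 0.5725; e^(−k_r t) = e^(−1.12×2.570) = 0.05622.
D = 7.522 × (0.5725 − 0.05622) + 0.290 × 0.05622 = 3.883 + 0.01631 = 3.900 mg/L.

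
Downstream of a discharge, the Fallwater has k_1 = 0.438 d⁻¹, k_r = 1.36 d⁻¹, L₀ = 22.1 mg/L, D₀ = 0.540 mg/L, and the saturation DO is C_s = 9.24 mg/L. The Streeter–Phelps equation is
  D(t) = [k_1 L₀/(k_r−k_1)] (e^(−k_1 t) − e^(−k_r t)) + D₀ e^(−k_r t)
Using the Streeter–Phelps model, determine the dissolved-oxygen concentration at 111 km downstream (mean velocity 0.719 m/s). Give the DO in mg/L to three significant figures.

Travel time t = x/v = 111 km / (0.719 m/s) = 111000 m / 0.719 m/s = 154400 s = 1.787 d.
k_1 L₀/(k_r−k_1) = 0.438×22.1/(1.36−0.438) = 9.680/0.9220 = 10.50 mg/L.
e^(−k_1 t) = e^(−0.438×1.787) = 0.4572; e^(−k_r t) = e^(−1.36×1.787) = 0.08803.
D = 10.50 × (0.4572 − 0.08803) + 0.540 × 0.08803 = 3.876 + 0.04754 = 3.923 mg/L.
DO = C_s − D = 9.24 − 3.923 = 5.317 mg/L.

DO ≈ 5.32 mg/L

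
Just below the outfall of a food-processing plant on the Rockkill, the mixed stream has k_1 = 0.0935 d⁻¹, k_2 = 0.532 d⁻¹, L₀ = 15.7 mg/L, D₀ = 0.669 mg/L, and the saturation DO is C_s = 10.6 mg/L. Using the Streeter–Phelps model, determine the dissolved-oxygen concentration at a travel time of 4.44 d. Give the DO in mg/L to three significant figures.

DO ≈ 8.64 mg/L

k_1 L₀/(k_2−k_1) = 0.0935×15.7/(0.532−0.0935) = 1.468/0.4385 = 3.348 mg/L.
e^(−k_1 t) = e^(−0.0935×4.440) = 0.6602; e^(−k_2 t) = e^(−0.532×4.440) = 0.09422.
D = 3.348 × (0.6602 − 0.09422) + 0.669 × 0.09422 = 1.895 + 0.06304 = 1.958 mg/L.
DO = C_s − D = 10.6 − 1.958 = 8.642 mg/L.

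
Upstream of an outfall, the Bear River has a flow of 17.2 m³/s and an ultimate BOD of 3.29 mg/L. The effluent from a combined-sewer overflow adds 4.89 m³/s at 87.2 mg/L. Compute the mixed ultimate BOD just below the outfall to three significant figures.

Flow-weighted mixing: C = (Q_r C_r + Q_w C_w)/(Q_r + Q_w)
= (17.2×3.29 + 4.89×87.2)/(17.2 + 4.89) = 483.0/22.09 = 21.86 mg/L.

21.9 mg/L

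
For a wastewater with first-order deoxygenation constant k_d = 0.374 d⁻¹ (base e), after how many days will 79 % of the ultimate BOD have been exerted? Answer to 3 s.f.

y/L₀ = 1 − e^(−k_d t) = 0.79 ⇒ e^(−k_d t) = 0.210
t = −ln(0.210) / 0.374 = 1.561 / 0.374 = 4.173 d.

t ≈ 4.17 d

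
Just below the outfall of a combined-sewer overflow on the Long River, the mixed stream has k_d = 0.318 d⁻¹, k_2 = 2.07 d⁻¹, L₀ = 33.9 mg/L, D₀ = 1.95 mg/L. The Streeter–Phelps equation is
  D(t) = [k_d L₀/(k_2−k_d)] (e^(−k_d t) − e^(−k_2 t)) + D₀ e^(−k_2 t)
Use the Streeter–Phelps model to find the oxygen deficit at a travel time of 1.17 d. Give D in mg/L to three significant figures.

k_d L₀/(k_2−k_d) = 0.318×33.9/(2.07−0.318) = 10.78/1.752 = 6.153 mg/L.
e^(−k_d t) = e^(−0.318×1.170) = 0.6893; e^(−k_2 t) = e^(−2.07×1.170) = 0.08875.
D = 6.153 × (0.6893 − 0.08875) + 1.95 × 0.08875 = 3.695 + 0.1731 = 3.868 mg/L.

D ≈ 3.87 mg/L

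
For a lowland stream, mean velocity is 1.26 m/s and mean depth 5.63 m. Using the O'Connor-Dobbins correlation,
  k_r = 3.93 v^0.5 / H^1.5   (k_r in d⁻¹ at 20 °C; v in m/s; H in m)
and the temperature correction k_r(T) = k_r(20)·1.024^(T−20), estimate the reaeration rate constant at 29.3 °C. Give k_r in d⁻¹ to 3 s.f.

k_r ≈ 0.412 d⁻¹

k_r(20) = 3.93 × 1.26^0.5 / 5.63^1.5 = 3.93 × 1.122 / 13.36 = 0.3302 d⁻¹.
k_r(29.3) = 0.3302 × 1.024^(29.3−20) = 0.3302 × 1.247 = 0.4117 d⁻¹.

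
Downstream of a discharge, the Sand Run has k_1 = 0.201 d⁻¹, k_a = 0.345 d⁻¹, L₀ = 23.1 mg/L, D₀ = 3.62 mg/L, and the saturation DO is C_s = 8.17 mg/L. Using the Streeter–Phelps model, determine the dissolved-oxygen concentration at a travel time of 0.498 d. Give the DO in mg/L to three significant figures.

k_1 L₀/(k_a−k_1) = 0.201×23.1/(0.345−0.201) = 4.643/0.1440 = 32.24 mg/L.
e^(−k_1 t) = e^(−0.201×0.4980) = 0.9047; e^(−k_a t) = e^(−0.345×0.4980) = 0.8421.
D = 32.24 × (0.9047 − 0.8421) + 3.62 × 0.8421 = 2.019 + 3.049 = 5.067 mg/L.
DO = C_s − D = 8.17 − 5.067 = 3.103 mg/L.

DO ≈ 3.10 mg/L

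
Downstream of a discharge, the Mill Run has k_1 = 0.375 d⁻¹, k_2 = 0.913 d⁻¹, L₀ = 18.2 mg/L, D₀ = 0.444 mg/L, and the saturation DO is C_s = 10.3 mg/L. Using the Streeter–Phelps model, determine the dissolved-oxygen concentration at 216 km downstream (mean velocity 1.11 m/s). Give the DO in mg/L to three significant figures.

Travel time t = x/v = 216 km / (1.11 m/s) = 216000 m / 1.11 m/s = 194600 s = 2.252 d.
k_1 L₀/(k_2−k_1) = 0.375×18.2/(0.913−0.375) = 6.825/0.5380 = 12.69 mg/L.
e^(−k_1 t) = e^(−0.375×2.252) = 0.4297; e^(−k_2 t) = e^(−0.913×2.252) = 0.1279.
D = 12.69 × (0.4297 − 0.1279) + 0.444 × 0.1279 = 3.829 + 0.05680 = 3.885 mg/L.
DO = C_s − D = 10.3 − 3.885 = 6.415 mg/L.

DO ≈ 6.41 mg/L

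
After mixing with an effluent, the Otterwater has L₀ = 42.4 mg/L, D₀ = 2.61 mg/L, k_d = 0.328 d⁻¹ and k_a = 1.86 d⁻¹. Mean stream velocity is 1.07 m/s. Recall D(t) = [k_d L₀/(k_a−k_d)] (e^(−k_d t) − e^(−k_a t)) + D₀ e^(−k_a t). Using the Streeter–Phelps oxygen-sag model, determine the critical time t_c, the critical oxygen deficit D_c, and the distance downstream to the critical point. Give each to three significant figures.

t_c ≈ 0.911 d; D_c ≈ 5.54 mg/L; x_c ≈ 84.3 km

With k_a/k_d = 5.671 and 1 − D₀(k_a−k_d)/(k_d L₀) = 0.7125,
t_c = ln(5.671 × 0.7125) / (1.86 − 0.328) = ln(4.040) / 1.532 = 1.396/1.532 = 0.9114 d.
D_c = (k_d/k_a) L₀ e^(−k_d t_c) = (0.328/1.86) × 42.4 × e^(−0.328×0.9114) = 0.1763 × 42.4 × 0.7416 = 5.545 mg/L.
x_c = v t_c = 1.07 m/s × 0.9114 d × 86400 s/d = 84260 m ≈ 84.3 km.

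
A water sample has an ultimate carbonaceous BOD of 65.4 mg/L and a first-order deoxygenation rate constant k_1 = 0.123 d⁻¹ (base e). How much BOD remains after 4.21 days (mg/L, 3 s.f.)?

L ≈ 39.0 mg/L

L_t = L₀ e^(−k_1 t) = 65.4 × e^(−0.123×4.21) = 65.4 × 0.5958 = 38.97 mg/L.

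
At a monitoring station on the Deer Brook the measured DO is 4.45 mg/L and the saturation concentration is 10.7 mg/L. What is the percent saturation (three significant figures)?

41.6 % saturation

% saturation = C/C_s × 100 = 4.45/10.7 × 100 = 41.6 %.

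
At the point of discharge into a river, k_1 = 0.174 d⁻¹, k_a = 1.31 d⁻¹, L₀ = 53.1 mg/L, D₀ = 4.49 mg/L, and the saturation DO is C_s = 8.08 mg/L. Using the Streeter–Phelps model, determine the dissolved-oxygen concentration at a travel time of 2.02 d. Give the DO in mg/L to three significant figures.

k_1 L₀/(k_a−k_1) = 0.174×53.1/(1.31−0.174) = 9.239/1.136 = 8.133 mg/L.
e^(−k_1 t) = e^(−0.174×2.020) = 0.7036; e^(−k_a t) = e^(−1.31×2.020) = 0.07092.
D = 8.133 × (0.7036 − 0.07092) + 4.49 × 0.07092 = 5.146 + 0.3184 = 5.465 mg/L.
DO = C_s − D = 8.08 − 5.465 = 2.615 mg/L.

DO ≈ 2.62 mg/L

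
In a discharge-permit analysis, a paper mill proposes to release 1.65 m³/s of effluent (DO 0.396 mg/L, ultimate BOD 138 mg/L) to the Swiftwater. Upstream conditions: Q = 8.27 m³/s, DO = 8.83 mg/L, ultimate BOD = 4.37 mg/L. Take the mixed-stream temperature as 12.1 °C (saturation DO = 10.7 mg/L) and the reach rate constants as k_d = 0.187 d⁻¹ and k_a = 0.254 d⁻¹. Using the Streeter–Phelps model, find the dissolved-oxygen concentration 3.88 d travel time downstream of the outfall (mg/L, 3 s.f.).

Mixed DO = (8.27×8.83 + 1.65×0.396)/(8.27+1.65) = 73.68/9.920 = 7.427 mg/L.
Mixed L₀ = (8.27×4.37 + 1.65×138)/(9.920) = 263.8/9.920 = 26.60 mg/L.
Initial deficit D₀ = C_s − DO₀ = 10.7 − 7.427 = 3.273 mg/L.
D(3.88) = [0.187×26.60/(0.254−0.187)](e^(−0.187×3.88) − e^(−0.254×3.88)) + 3.273 e^(−0.254×3.88)
= 74.23 × (0.4841 − 0.3732) + 3.273 × 0.3732 = 9.447 mg/L.
DO = 10.7 − 9.447 = 1.253 mg/L.

DO ≈ 1.25 mg/L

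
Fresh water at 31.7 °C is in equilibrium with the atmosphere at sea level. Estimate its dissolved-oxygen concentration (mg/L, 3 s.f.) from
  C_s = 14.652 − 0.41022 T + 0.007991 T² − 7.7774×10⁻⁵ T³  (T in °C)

C_s = 14.652 − 0.41022×31.7 + 0.007991×31.7² − 7.7774×10⁻⁵×31.7³ = 7.201 mg/L.

C_s ≈ 7.20 mg/L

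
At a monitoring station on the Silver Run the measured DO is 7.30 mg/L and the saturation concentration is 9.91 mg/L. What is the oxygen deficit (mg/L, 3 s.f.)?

D ≈ 2.61 mg/L

D = C_s − C = 9.91 − 7.30 = 2.61 mg/L.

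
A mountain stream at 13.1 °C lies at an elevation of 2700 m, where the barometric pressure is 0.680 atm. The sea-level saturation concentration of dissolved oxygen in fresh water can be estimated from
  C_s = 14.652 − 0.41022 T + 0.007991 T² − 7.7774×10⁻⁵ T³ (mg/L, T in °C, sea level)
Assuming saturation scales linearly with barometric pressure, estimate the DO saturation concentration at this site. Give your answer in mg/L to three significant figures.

C_s ≈ 7.12 mg/L

At sea level: C_s = 14.652 − 0.41022×13.1 + 0.007991×13.1² − 7.7774×10⁻⁵×13.1³ = 10.47 mg/L.
Pressure correction: C_s' = 10.47 × 0.680 = 7.123 mg/L.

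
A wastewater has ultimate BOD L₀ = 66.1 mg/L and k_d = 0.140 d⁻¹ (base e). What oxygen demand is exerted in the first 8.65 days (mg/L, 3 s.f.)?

y ≈ 46.4 mg/L

y_t = L₀(1 − e^(−k_d t)) = 66.1 × (1 − e^(−0.140×8.65))
= 66.1 × (1 − 0.2979) = 66.1 × 0.7021 = 46.41 mg/L.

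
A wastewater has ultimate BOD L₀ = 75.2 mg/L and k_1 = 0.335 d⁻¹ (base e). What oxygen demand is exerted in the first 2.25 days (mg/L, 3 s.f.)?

y_t = L₀(1 − e^(−k_1 t)) = 75.2 × (1 − e^(−0.335×2.25))
= 75.2 × (1 − 0.4706) = 75.2 × 0.5294 = 39.81 mg/L.

y ≈ 39.8 mg/L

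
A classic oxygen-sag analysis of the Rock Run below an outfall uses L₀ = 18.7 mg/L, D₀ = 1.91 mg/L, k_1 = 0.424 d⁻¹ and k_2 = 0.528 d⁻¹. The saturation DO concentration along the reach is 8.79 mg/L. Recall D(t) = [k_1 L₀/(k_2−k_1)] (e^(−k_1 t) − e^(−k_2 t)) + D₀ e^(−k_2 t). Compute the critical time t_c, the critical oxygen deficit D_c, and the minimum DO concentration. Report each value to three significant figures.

With k_2/k_1 = 1.245 and 1 − D₀(k_2−k_1)/(k_1 L₀) = 0.9749,
t_c = ln(1.245 × 0.9749) / (0.528 − 0.424) = ln(1.214) / 0.1040 = 0.1940/0.1040 = 1.865 d.
L(t_c) = L₀ e^(−k_1 t_c) = 18.7 × 0.4534 = 8.479 mg/L, and at the critical point k_2 D_c = k_1 L, so D_c = (0.424/0.528) × 8.479 = 6.809 mg/L.
Minimum DO = C_s − D_c = 8.79 − 6.809 = 1.981 mg/L.

t_c ≈ 1.87 d; D_c ≈ 6.81 mg/L; min DO ≈ 1.98 mg/L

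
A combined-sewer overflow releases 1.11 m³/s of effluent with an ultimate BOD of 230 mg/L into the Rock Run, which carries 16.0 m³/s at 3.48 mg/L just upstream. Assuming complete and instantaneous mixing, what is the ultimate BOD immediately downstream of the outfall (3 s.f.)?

Flow-weighted mixing: C = (Q_r C_r + Q_w C_w)/(Q_r + Q_w)
= (16.0×3.48 + 1.11×230)/(16.0 + 1.11) = 311.0/17.11 = 18.18 mg/L.

18.2 mg/L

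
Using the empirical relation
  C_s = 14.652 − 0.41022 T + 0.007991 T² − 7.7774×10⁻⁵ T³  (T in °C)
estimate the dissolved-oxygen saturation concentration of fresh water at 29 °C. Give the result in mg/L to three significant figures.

C_s = 14.652 − 0.41022×29 + 0.007991×29² − 7.7774×10⁻⁵×29³ = 7.579 mg/L.

C_s ≈ 7.58 mg/L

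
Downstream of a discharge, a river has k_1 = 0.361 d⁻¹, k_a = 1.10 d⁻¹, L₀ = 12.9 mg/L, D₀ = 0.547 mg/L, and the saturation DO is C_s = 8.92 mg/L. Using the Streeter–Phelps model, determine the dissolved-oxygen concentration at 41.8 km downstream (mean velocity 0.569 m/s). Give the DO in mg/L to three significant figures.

DO ≈ 6.54 mg/L

Travel time t = x/v = 41.8 km / (0.569 m/s) = 41800 m / 0.569 m/s = 73460 s = 0.8503 d.
k_1 L₀/(k_a−k_1) = 0.361×12.9/(1.10−0.361) = 4.657/0.7390 = 6.302 mg/L.
e^(−k_1 t) = e^(−0.361×0.8503) = 0.7357; e^(−k_a t) = e^(−1.10×0.8503) = 0.3925.
D = 6.302 × (0.7357 − 0.3925) + 0.547 × 0.3925 = 2.163 + 0.2147 = 2.378 mg/L.
DO = C_s − D = 8.92 − 2.378 = 6.542 mg/L.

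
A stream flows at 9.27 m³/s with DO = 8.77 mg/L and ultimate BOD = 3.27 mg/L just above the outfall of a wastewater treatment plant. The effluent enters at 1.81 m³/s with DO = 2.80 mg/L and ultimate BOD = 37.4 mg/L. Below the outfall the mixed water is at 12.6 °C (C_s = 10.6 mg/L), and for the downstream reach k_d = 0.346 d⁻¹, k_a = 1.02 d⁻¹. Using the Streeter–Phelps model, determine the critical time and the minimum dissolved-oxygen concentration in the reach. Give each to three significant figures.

Mixed DO = (9.27×8.77 + 1.81×2.80)/(9.27+1.81) = 86.37/11.08 = 7.795 mg/L.
Mixed L₀ = (9.27×3.27 + 1.81×37.4)/(11.08) = 98.01/11.08 = 8.845 mg/L.
Initial deficit D₀ = C_s − DO₀ = 10.6 − 7.795 = 2.805 mg/L.
t_c = (1/0.6740) ln[(1.02/0.346)(1 − 2.805×0.6740/(0.346×8.845))] = 1.484 × ln(1.127) = 0.1771 d.
D_c = (0.346/1.02) × 8.845 × e^(−0.346×0.1771) = 0.3392 × 8.845 × 0.9406 = 2.822 mg/L.
Minimum DO = 10.6 − 2.822 = 7.778 mg/L.

t_c ≈ 0.177 d; minimum DO ≈ 7.78 mg/L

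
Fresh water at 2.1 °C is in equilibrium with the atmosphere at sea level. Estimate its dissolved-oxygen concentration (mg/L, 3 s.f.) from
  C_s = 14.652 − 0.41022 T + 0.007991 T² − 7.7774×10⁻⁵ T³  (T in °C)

C_s ≈ 13.8 mg/L

C_s = 14.652 − 0.41022×2.1 + 0.007991×2.1² − 7.7774×10⁻⁵×2.1³ = 13.83 mg/L.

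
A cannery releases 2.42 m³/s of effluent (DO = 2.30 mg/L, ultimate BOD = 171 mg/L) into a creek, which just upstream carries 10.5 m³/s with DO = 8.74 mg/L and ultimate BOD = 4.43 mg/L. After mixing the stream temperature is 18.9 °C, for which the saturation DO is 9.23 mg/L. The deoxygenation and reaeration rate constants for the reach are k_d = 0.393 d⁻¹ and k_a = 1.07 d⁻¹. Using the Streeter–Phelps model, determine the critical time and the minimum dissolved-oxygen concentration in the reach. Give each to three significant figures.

Mixed DO = (10.5×8.74 + 2.42×2.30)/(10.5+2.42) = 97.34/12.92 = 7.534 mg/L.
Mixed L₀ = (10.5×4.43 + 2.42×171)/(12.92) = 460.3/12.92 = 35.63 mg/L.
Initial deficit D₀ = C_s − DO₀ = 9.23 − 7.534 = 1.696 mg/L.
t_c = (1/0.6770) ln[(1.07/0.393)(1 − 1.696×0.6770/(0.393×35.63))] = 1.477 × ln(2.499) = 1.353 d.
D_c = (0.393/1.07) × 35.63 × e^(−0.393×1.353) = 0.3673 × 35.63 × 0.5876 = 7.689 mg/L.
Minimum DO = 9.23 − 7.689 = 1.541 mg/L.

t_c ≈ 1.35 d; minimum DO ≈ 1.54 mg/L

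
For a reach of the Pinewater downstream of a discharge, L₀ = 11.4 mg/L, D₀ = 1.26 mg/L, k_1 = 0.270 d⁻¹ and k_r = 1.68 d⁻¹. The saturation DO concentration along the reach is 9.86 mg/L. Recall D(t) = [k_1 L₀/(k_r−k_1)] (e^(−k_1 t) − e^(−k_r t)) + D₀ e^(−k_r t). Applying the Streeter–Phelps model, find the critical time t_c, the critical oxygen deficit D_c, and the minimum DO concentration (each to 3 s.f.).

t_c = [1/(k_r−k_1)] ln[(k_r/k_1)(1 − D₀(k_r−k_1)/(k_1 L₀))]
= [1/(1.68−0.270)] ln[(1.68/0.270)(1 − 1.26×1.410/(0.270×11.4))]
= (1/1.410) ln[6.222 × 0.4228] = 0.7092 × ln(2.631) = 0.7092 × 0.9673 = 0.6860 d.
L(t_c) = L₀ e^(−k_1 t_c) = 11.4 × 0.8309 = 9.472 mg/L, and at the critical point k_r D_c = k_1 L, so D_c = (0.270/1.68) × 9.472 = 1.522 mg/L.
Minimum DO = C_s − D_c = 9.86 − 1.522 = 8.338 mg/L.

t_c ≈ 0.686 d; D_c ≈ 1.52 mg/L; min DO ≈ 8.34 mg/L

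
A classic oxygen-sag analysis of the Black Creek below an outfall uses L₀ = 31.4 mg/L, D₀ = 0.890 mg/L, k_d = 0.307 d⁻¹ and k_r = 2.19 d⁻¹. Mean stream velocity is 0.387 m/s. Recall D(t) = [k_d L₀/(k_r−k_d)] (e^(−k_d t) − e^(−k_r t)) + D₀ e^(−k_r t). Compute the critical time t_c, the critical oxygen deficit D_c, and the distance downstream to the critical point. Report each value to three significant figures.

t_c ≈ 0.942 d; D_c ≈ 3.30 mg/L; x_c ≈ 31.5 km

t_c = [1/(k_r−k_d)] ln[(k_r/k_d)(1 − D₀(k_r−k_d)/(k_d L₀))]
= [1/(2.19−0.307)] ln[(2.19/0.307)(1 − 0.890×1.883/(0.307×31.4))]
= (1/1.883) ln[7.134 × 0.8262] = 0.5311 × ln(5.893) = 0.5311 × 1.774 = 0.9420 d.
D_c = (k_d/k_r) L₀ e^(−k_d t_c) = (0.307/2.19) × 31.4 × e^(−0.307×0.9420) = 0.1402 × 31.4 × 0.7489 = 3.296 mg/L.
x_c = v t_c = 0.387 m/s × 0.9420 d × 86400 s/d = 31500 m ≈ 31.5 km.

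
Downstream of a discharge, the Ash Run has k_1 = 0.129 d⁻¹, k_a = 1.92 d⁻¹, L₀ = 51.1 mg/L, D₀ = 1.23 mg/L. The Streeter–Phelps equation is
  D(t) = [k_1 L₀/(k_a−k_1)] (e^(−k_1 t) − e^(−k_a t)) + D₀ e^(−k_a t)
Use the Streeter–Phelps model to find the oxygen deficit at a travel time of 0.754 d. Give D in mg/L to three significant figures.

D ≈ 2.76 mg/L

k_1 L₀/(k_a−k_1) = 0.129×51.1/(1.92−0.129) = 6.592/1.791 = 3.681 mg/L.
e^(−k_1 t) = e^(−0.129×0.7540) = 0.9073; e^(−k_a t) = e^(−1.92×0.7540) = 0.2351.
D = 3.681 × (0.9073 − 0.2351) + 1.23 × 0.2351 = 2.474 + 0.2892 = 2.763 mg/L.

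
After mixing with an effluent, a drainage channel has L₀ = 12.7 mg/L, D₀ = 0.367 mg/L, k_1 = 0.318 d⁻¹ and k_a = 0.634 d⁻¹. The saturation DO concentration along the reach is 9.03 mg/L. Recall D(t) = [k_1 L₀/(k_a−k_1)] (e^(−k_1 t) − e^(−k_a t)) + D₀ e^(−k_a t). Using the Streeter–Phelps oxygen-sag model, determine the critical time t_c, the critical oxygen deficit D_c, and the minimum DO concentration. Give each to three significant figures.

t_c ≈ 2.09 d; D_c ≈ 3.28 mg/L; min DO ≈ 5.75 mg/L

t_c = [1/(k_a−k_1)] ln[(k_a/k_1)(1 − D₀(k_a−k_1)/(k_1 L₀))]
= [1/(0.634−0.318)] ln[(0.634/0.318)(1 − 0.367×0.3160/(0.318×12.7))]
= (1/0.3160) ln[1.994 × 0.9713] = 3.165 × ln(1.936) = 3.165 × 0.6609 = 2.091 d.
L(t_c) = L₀ e^(−k_1 t_c) = 12.7 × 0.5143 = 6.531 mg/L, and at the critical point k_a D_c = k_1 L, so D_c = (0.318/0.634) × 6.531 = 3.276 mg/L.
Minimum DO = C_s − D_c = 9.03 − 3.276 = 5.754 mg/L.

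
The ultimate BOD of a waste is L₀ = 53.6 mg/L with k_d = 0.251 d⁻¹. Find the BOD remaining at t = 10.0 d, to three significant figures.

L ≈ 4.36 mg/L

L_t = L₀ e^(−k_d t) = 53.6 × e^(−0.251×10.0) = 53.6 × 0.08127 = 4.356 mg/L.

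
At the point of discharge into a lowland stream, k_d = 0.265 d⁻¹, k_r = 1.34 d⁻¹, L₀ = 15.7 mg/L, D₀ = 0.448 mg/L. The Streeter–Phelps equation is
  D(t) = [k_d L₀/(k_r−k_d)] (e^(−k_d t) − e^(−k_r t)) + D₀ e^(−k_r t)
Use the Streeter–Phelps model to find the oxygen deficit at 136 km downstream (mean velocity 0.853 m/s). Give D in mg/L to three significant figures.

Travel time t = x/v = 136 km / (0.853 m/s) = 136000 m / 0.853 m/s = 159400 s = 1.845 d.
k_d L₀/(k_r−k_d) = 0.265×15.7/(1.34−0.265) = 4.160/1.075 = 3.870 mg/L.
e^(−k_d t) = e^(−0.265×1.845) = 0.6132; e^(−k_r t) = e^(−1.34×1.845) = 0.08435.
D = 3.870 × (0.6132 − 0.08435) + 0.448 × 0.08435 = 2.047 + 0.03779 = 2.085 mg/L.

D ≈ 2.08 mg/L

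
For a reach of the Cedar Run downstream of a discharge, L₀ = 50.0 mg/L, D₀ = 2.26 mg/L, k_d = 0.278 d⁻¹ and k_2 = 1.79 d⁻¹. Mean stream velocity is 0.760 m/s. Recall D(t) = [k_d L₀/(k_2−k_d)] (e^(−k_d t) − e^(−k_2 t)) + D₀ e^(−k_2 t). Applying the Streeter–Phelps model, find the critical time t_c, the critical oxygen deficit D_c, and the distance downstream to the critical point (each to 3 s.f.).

t_c ≈ 1.05 d; D_c ≈ 5.81 mg/L; x_c ≈ 68.6 km

With k_2/k_d = 6.439 and 1 − D₀(k_2−k_d)/(k_d L₀) = 0.7542,
t_c = ln(6.439 × 0.7542) / (1.79 − 0.278) = ln(4.856) / 1.512 = 1.580/1.512 = 1.045 d.
D_c = (k_d/k_2) L₀ e^(−k_d t_c) = (0.278/1.79) × 50.0 × e^(−0.278×1.045) = 0.1553 × 50.0 × 0.7479 = 5.807 mg/L.
x_c = v t_c = 0.760 m/s × 1.045 d × 86400 s/d = 68630 m ≈ 68.6 km.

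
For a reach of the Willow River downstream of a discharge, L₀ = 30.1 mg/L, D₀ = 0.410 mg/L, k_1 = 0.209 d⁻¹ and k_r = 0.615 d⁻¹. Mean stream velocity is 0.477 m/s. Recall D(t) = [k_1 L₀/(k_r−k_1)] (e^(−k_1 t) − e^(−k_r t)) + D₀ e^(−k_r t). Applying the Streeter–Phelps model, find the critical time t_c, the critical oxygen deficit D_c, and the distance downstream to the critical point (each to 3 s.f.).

t_c ≈ 2.59 d; D_c ≈ 5.95 mg/L; x_c ≈ 107 km

t_c = [1/(k_r−k_1)] ln[(k_r/k_1)(1 − D₀(k_r−k_1)/(k_1 L₀))]
= [1/(0.615−0.209)] ln[(0.615/0.209)(1 − 0.410×0.4060/(0.209×30.1))]
= (1/0.4060) ln[2.943 × 0.9735] = 2.463 × ln(2.865) = 2.463 × 1.052 = 2.592 d.
L(t_c) = L₀ e^(−k_1 t_c) = 30.1 × 0.5817 = 17.51 mg/L, and at the critical point k_r D_c = k_1 L, so D_c = (0.209/0.615) × 17.51 = 5.950 mg/L.
x_c = v t_c = 0.477 m/s × 2.592 d × 86400 s/d = 106800 m ≈ 107 km.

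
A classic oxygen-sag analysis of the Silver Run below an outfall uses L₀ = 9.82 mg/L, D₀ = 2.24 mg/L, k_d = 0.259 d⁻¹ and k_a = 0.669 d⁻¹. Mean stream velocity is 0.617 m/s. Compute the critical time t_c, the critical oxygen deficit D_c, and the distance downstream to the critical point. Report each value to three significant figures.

t_c = [1/(k_a−k_d)] ln[(k_a/k_d)(1 − D₀(k_a−k_d)/(k_d L₀))]
= [1/(0.669−0.259)] ln[(0.669/0.259)(1 − 2.24×0.4100/(0.259×9.82))]
= (1/0.4100) ln[2.583 × 0.6389] = 2.439 × ln(1.650) = 2.439 × 0.5010 = 1.222 d.
D_c = (k_d/k_a) L₀ e^(−k_d t_c) = (0.259/0.669) × 9.82 × e^(−0.259×1.222) = 0.3871 × 9.82 × 0.7287 = 2.770 mg/L.
x_c = v t_c = 0.617 m/s × 1.222 d × 86400 s/d = 65140 m ≈ 65.1 km.

t_c ≈ 1.22 d; D_c ≈ 2.77 mg/L; x_c ≈ 65.1 km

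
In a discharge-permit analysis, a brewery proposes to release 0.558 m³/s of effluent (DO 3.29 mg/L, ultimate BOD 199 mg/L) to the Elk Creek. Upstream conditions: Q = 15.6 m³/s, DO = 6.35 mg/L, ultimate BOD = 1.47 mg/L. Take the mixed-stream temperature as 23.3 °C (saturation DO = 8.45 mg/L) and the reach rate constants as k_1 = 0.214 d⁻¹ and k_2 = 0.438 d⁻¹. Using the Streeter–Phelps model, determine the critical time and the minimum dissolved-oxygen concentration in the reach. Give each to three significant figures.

Mixed DO = (15.6×6.35 + 0.558×3.29)/(15.6+0.558) = 100.9/16.16 = 6.244 mg/L.
Mixed L₀ = (15.6×1.47 + 0.558×199)/(16.16) = 134.0/16.16 = 8.291 mg/L.
Initial deficit D₀ = C_s − DO₀ = 8.45 − 6.244 = 2.206 mg/L.
t_c = (1/0.2240) ln[(0.438/0.214)(1 − 2.206×0.2240/(0.214×8.291))] = 4.464 × ln(1.477) = 1.741 d.
D_c = (0.214/0.438) × 8.291 × e^(−0.214×1.741) = 0.4886 × 8.291 × 0.6890 = 2.791 mg/L.
Minimum DO = 8.45 − 2.791 = 5.659 mg/L.

t_c ≈ 1.74 d; minimum DO ≈ 5.66 mg/L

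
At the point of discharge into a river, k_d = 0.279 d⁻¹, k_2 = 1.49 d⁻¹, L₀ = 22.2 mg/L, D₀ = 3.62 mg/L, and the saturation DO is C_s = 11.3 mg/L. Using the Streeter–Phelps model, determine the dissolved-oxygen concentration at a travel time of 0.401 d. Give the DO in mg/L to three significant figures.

k_d L₀/(k_2−k_d) = 0.279×22.2/(1.49−0.279) = 6.194/1.211 = 5.115 mg/L.
e^(−k_d t) = e^(−0.279×0.4010) = 0.8942; e^(−k_2 t) = e^(−1.49×0.4010) = 0.5502.
D = 5.115 × (0.8942 − 0.5502) + 3.62 × 0.5502 = 1.759 + 1.992 = 3.751 mg/L.
DO = C_s − D = 11.3 − 3.751 = 7.549 mg/L.

DO ≈ 7.55 mg/L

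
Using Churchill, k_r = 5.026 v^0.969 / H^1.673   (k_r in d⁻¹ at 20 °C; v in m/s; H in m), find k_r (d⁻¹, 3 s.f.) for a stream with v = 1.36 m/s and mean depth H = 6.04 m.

k_r ≈ 0.334 d⁻¹

k_r = 5.026 × 1.36^0.969 / 6.04^1.673 = 5.026 × 1.347 / 20.26 = 0.3342 d⁻¹.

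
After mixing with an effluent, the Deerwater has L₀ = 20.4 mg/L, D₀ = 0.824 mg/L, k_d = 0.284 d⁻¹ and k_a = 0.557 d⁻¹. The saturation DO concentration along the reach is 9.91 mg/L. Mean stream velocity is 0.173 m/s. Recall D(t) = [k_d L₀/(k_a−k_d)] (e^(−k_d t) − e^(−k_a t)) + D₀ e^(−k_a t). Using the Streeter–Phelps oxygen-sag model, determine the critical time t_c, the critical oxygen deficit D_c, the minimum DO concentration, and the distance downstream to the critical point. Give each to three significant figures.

At the critical point dD/dt = 0, so k_d L₀ e^(−k_d t) = k_a D. Substituting D(t) from the Streeter–Phelps equation and solving for t gives
t_c = ln[(k_a/k_d)(1 − D₀(k_a−k_d)/(k_d L₀))] / (k_a−k_d).
Here k_a−k_d = 0.2730 d⁻¹ and 1 − D₀(k_a−k_d)/(k_d L₀) = 1 − 0.824×0.2730/(0.284×20.4) = 0.9612, so
t_c = ln(1.961 × 0.9612) / 0.2730 = 0.6340 / 0.2730 = 2.322 d.
D_c = (k_d/k_a) L₀ e^(−k_d t_c) = (0.284/0.557) × 20.4 × e^(−0.284×2.322) = 0.5099 × 20.4 × 0.5171 = 5.378 mg/L.
Minimum DO = C_s − D_c = 9.91 − 5.378 = 4.532 mg/L.
x_c = v t_c = 0.173 m/s × 2.322 d × 86400 s/d = 34710 m ≈ 34.7 km.

t_c ≈ 2.32 d; D_c ≈ 5.38 mg/L; min DO ≈ 4.53 mg/L; x_c ≈ 34.7 km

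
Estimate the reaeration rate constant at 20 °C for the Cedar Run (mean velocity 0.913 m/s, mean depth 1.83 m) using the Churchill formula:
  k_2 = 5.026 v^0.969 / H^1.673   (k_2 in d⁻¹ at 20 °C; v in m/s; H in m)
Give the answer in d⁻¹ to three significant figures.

k_2 = 5.026 × 0.913^0.969 / 1.83^1.673 = 5.026 × 0.9156 / 2.748 = 1.674 d⁻¹.

k_2 ≈ 1.67 d⁻¹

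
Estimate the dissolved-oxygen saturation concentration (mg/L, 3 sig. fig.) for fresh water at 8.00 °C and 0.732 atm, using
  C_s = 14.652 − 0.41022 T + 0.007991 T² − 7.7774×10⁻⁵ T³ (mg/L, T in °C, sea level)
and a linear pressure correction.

At sea level: C_s = 14.652 − 0.41022×8.00 + 0.007991×8.00² − 7.7774×10⁻⁵×8.00³ = 11.84 mg/L.
Pressure correction: C_s' = 11.84 × 0.732 = 8.668 mg/L.

C_s ≈ 8.67 mg/L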